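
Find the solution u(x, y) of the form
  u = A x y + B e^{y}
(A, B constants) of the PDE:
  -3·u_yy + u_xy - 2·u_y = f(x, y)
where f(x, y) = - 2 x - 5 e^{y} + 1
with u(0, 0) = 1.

Answer: u(x, y) = x y + e^{y}

Derivation:
Substitute the ansatz u = A x y + B e^{y} into the left-hand side.
Derivatives of the ansatz:
  u_yy = B e^{y}
  u_xy = A
  u_y = A x + B e^{y}
Term by term:
  -3·u_yy = - 3 B e^{y}
  u_xy = A
  -2·u_y = - 2 A x - 2 B e^{y}
So the left-hand side equals
  - 2 A x + A - 5 B e^{y}
This must equal f(x, y) = - 2 x - 5 e^{y} + 1 identically.
Matching coefficients of the independent functions:
  [constant term]:  A = 1
  [x]:  - 2 A = -2
  [e^{y}]:  - 5 B = -5
Solving: A = 1, B = 1.
Check against the point condition:
  u(0, 0) = 1  ⟹  B = 1  ✓
Hence u(x, y) = x y + e^{y}.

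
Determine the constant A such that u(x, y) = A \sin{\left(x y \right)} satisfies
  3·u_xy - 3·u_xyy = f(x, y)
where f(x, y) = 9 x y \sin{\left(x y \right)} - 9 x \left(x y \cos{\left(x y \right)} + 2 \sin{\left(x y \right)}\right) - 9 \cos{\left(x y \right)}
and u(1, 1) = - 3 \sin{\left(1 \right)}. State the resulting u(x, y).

Substitute the ansatz u = A \sin{\left(x y \right)} into the left-hand side.
Derivatives of the ansatz:
  u_xy = - A x y \sin{\left(x y \right)} + A \cos{\left(x y \right)}
  u_xyy = - A x^{2} y \cos{\left(x y \right)} - 2 A x \sin{\left(x y \right)}
Term by term:
  3·u_xy = - 3 A x y \sin{\left(x y \right)} + 3 A \cos{\left(x y \right)}
  -3·u_xyy = 3 A x^{2} y \cos{\left(x y \right)} + 6 A x \sin{\left(x y \right)}
So the left-hand side equals
  3 A x^{2} y \cos{\left(x y \right)} - 3 A x y \sin{\left(x y \right)} + 6 A x \sin{\left(x y \right)} + 3 A \cos{\left(x y \right)}
This must equal f(x, y) identically; expanded, f = - 9 x^{2} y \cos{\left(x y \right)} + 9 x y \sin{\left(x y \right)} - 18 x \sin{\left(x y \right)} - 9 \cos{\left(x y \right)}.
Matching coefficients of the independent functions:
  [x \sin{\left(x y \right)}]:  6 A = -18
  [x y \sin{\left(x y \right)}]:  - 3 A = 9
  [x^{2} y \cos{\left(x y \right)}, \cos{\left(x y \right)}]:  3 A = -9
Solving: A = -3.
Check against the point condition:
  u(1, 1) = - 3 \sin{\left(1 \right)}  ⟹  A \sin{\left(1 \right)} = - 3 \sin{\left(1 \right)}  ✓
Hence u(x, y) = - 3 \sin{\left(x y \right)}.

Answer: u(x, y) = - 3 \sin{\left(x y \right)}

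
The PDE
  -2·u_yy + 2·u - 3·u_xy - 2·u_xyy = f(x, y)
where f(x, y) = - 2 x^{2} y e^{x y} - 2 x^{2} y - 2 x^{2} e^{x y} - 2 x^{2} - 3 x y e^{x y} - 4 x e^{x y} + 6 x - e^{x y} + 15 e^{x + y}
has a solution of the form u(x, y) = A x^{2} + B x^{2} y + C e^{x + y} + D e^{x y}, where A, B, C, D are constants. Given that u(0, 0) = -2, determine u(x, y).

Substitute the ansatz u = A x^{2} + B x^{2} y + C e^{x + y} + D e^{x y} into the left-hand side.
Derivatives of the ansatz:
  u_yy = C e^{x} e^{y} + D x^{2} e^{x y}
  u_xy = 2 B x + C e^{x} e^{y} + D x y e^{x y} + D e^{x y}
  u_xyy = C e^{x} e^{y} + D x^{2} y e^{x y} + 2 D x e^{x y}
Term by term:
  -2·u_yy = - 2 C e^{x} e^{y} - 2 D x^{2} e^{x y}
  2·u = 2 A x^{2} + 2 B x^{2} y + 2 C e^{x} e^{y} + 2 D e^{x y}
  -3·u_xy = - 6 B x - 3 C e^{x} e^{y} - 3 D x y e^{x y} - 3 D e^{x y}
  -2·u_xyy = - 2 C e^{x} e^{y} - 2 D x^{2} y e^{x y} - 4 D x e^{x y}
So the left-hand side equals
  2 A x^{2} + 2 B x^{2} y - 6 B x - 5 C e^{x} e^{y} - 2 D x^{2} y e^{x y} - 2 D x^{2} e^{x y} - 3 D x y e^{x y} - 4 D x e^{x y} - D e^{x y}
This must equal f(x, y) identically; expanded, f = - 2 x^{2} y e^{x y} - 2 x^{2} y - 2 x^{2} e^{x y} - 2 x^{2} - 3 x y e^{x y} - 4 x e^{x y} + 6 x + 15 e^{x} e^{y} - e^{x y}.
Matching coefficients of the independent functions:
  [x]:  - 6 B = 6
  [x^{2}]:  2 A = -2
  [x e^{x y}]:  - 4 D = -4
  [x^{2} y]:  2 B = -2
  [x^{2} e^{x y}, x^{2} y e^{x y}]:  - 2 D = -2
  [e^{x} e^{y}]:  - 5 C = 15
  [x y e^{x y}]:  - 3 D = -3
  [e^{x y}]:  - D = -1
Solving: A = -1, B = -1, C = -3, D = 1.
Check against the point condition:
  u(0, 0) = -2  ⟹  C + D = -2  ✓
Hence u(x, y) = - x^{2} y - x^{2} + e^{x y} - 3 e^{x + y}.

Answer: u(x, y) = - x^{2} y - x^{2} + e^{x y} - 3 e^{x + y}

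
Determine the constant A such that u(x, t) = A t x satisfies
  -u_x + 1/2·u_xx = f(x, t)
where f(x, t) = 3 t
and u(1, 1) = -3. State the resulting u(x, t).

Substitute the ansatz u = A t x into the left-hand side.
Derivatives of the ansatz:
  u_x = A t
  u_xx = 0
Term by term:
  -u_x = - A t
  1/2·u_xx = 0
So the left-hand side equals
  - A t
This must equal f(x, t) = 3 t identically.
Matching coefficients of the independent functions:
  [t]:  - A = 3
Solving: A = -3.
Check against the point condition:
  u(1, 1) = -3  ⟹  A = -3  ✓
Hence u(x, t) = - 3 t x.

Answer: u(x, t) = - 3 t x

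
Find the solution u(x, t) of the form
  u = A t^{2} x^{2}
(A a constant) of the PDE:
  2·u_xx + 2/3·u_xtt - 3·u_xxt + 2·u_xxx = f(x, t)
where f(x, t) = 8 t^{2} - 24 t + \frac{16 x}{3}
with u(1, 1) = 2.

Answer: u(x, t) = 2 t^{2} x^{2}

Derivation:
Substitute the ansatz u = A t^{2} x^{2} into the left-hand side.
Derivatives of the ansatz:
  u_xx = 2 A t^{2}
  u_xtt = 4 A x
  u_xxt = 4 A t
  u_xxx = 0
Term by term:
  2·u_xx = 4 A t^{2}
  2/3·u_xtt = \frac{8 A x}{3}
  -3·u_xxt = - 12 A t
  2·u_xxx = 0
So the left-hand side equals
  4 A t^{2} - 12 A t + \frac{8 A x}{3}
This must equal f(x, t) = 8 t^{2} - 24 t + \frac{16 x}{3} identically.
Matching coefficients of the independent functions:
  [t]:  - 12 A = -24
  [t^{2}]:  4 A = 8
  [x]:  \frac{8 A}{3} = \frac{16}{3}
Solving: A = 2.
Check against the point condition:
  u(1, 1) = 2  ⟹  A = 2  ✓
Hence u(x, t) = 2 t^{2} x^{2}.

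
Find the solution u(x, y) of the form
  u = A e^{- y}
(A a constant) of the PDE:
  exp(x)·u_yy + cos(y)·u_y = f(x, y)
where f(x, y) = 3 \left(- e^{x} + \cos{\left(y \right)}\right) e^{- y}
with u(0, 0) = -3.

Answer: u(x, y) = - 3 e^{- y}

Derivation:
Substitute the ansatz u = A e^{- y} into the left-hand side.
Derivatives of the ansatz:
  u_yy = A e^{- y}
  u_y = - A e^{- y}
Term by term:
  exp(x)·u_yy = A e^{x} e^{- y}
  cos(y)·u_y = - A e^{- y} \cos{\left(y \right)}
So the left-hand side equals
  A e^{x} e^{- y} - A e^{- y} \cos{\left(y \right)}
This must equal f(x, y) identically; expanded, f = - 3 e^{x} e^{- y} + 3 e^{- y} \cos{\left(y \right)}.
Matching coefficients of the independent functions:
  [e^{x} e^{- y}]:  A = -3
  [e^{- y} \cos{\left(y \right)}]:  - A = 3
Solving: A = -3.
Check against the point condition:
  u(0, 0) = -3  ⟹  A = -3  ✓
Hence u(x, y) = - 3 e^{- y}.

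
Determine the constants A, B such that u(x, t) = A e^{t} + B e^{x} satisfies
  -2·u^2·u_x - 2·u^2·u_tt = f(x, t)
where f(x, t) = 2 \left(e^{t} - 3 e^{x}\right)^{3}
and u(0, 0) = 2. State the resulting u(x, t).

Substitute the ansatz u = A e^{t} + B e^{x} into the left-hand side.
Derivatives of the ansatz:
  u_x = B e^{x}
  u_tt = A e^{t}
Term by term:
  -2·u^2·u_x = - 2 A^{2} B e^{2 t} e^{x} - 4 A B^{2} e^{t} e^{2 x} - 2 B^{3} e^{3 x}
  -2·u^2·u_tt = - 2 A^{3} e^{3 t} - 4 A^{2} B e^{2 t} e^{x} - 2 A B^{2} e^{t} e^{2 x}
So the left-hand side equals
  - 2 A^{3} e^{3 t} - 6 A^{2} B e^{2 t} e^{x} - 6 A B^{2} e^{t} e^{2 x} - 2 B^{3} e^{3 x}
This must equal f(x, t) identically; expanded, f = 2 e^{3 t} - 18 e^{2 t} e^{x} + 54 e^{t} e^{2 x} - 54 e^{3 x}.
Matching coefficients of the independent functions:
  [e^{t} e^{2 x}]:  - 6 A B^{2} = 54
  [e^{2 t} e^{x}]:  - 6 A^{2} B = -18
  [e^{3 t}]:  - 2 A^{3} = 2
  [e^{3 x}]:  - 2 B^{3} = -54
Solving: A = -1, B = 3.
Check against the point condition:
  u(0, 0) = 2  ⟹  A + B = 2  ✓
Hence u(x, t) = - e^{t} + 3 e^{x}.

Answer: u(x, t) = - e^{t} + 3 e^{x}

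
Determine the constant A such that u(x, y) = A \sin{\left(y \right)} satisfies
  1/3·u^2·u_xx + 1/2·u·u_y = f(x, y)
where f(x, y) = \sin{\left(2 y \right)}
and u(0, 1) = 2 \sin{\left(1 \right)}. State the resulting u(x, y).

Substitute the ansatz u = A \sin{\left(y \right)} into the left-hand side.
Derivatives of the ansatz:
  u_xx = 0
  u_y = A \cos{\left(y \right)}
Term by term:
  1/3·u^2·u_xx = 0
  1/2·u·u_y = \frac{A^{2} \sin{\left(y \right)} \cos{\left(y \right)}}{2}
So the left-hand side equals
  \frac{A^{2} \sin{\left(y \right)} \cos{\left(y \right)}}{2}
This must equal f(x, y) identically; expanded, f = 2 \sin{\left(y \right)} \cos{\left(y \right)}.
Matching coefficients of the independent functions:
  [\sin{\left(y \right)} \cos{\left(y \right)}]:  \frac{A^{2}}{2} = 2
These equations allow (A) = (-2) or (2).
Impose the point condition(s):
  u(0, 1) = 2 \sin{\left(1 \right)}  ⟹  A \sin{\left(1 \right)} = 2 \sin{\left(1 \right)}
Only A = 2 satisfies everything.
Hence u(x, y) = 2 \sin{\left(y \right)}.

Answer: u(x, y) = 2 \sin{\left(y \right)}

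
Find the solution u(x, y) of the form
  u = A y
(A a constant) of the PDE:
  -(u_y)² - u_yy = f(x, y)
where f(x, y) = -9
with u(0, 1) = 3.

Substitute the ansatz u = A y into the left-hand side.
Derivatives of the ansatz:
  u_y = A
  u_yy = 0
Term by term:
  -(u_y)² = - A^{2}
  -u_yy = 0
So the left-hand side equals
  - A^{2}
This must equal f(x, y) = -9 identically.
Matching coefficients of the independent functions:
  [constant term]:  - A^{2} = -9
These equations allow (A) = (-3) or (3).
Impose the point condition(s):
  u(0, 1) = 3  ⟹  A = 3
Only A = 3 satisfies everything.
Hence u(x, y) = 3 y.

Answer: u(x, y) = 3 y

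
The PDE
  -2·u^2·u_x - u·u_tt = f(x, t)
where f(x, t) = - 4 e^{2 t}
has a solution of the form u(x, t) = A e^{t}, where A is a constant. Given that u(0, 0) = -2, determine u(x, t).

Substitute the ansatz u = A e^{t} into the left-hand side.
Derivatives of the ansatz:
  u_x = 0
  u_tt = A e^{t}
Term by term:
  -2·u^2·u_x = 0
  -u·u_tt = - A^{2} e^{2 t}
So the left-hand side equals
  - A^{2} e^{2 t}
This must equal f(x, t) = - 4 e^{2 t} identically.
Matching coefficients of the independent functions:
  [e^{2 t}]:  - A^{2} = -4
These equations allow (A) = (-2) or (2).
Impose the point condition(s):
  u(0, 0) = -2  ⟹  A = -2
Only A = -2 satisfies everything.
Hence u(x, t) = - 2 e^{t}.

Answer: u(x, t) = - 2 e^{t}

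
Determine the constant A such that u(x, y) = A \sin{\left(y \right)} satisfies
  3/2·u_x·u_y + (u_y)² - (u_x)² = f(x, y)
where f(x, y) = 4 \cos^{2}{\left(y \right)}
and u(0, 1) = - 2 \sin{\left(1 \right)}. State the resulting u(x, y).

Substitute the ansatz u = A \sin{\left(y \right)} into the left-hand side.
Derivatives of the ansatz:
  u_x = 0
  u_y = A \cos{\left(y \right)}
Term by term:
  3/2·u_x·u_y = 0
  (u_y)² = A^{2} \cos^{2}{\left(y \right)}
  -(u_x)² = 0
So the left-hand side equals
  A^{2} \cos^{2}{\left(y \right)}
This must equal f(x, y) = 4 \cos^{2}{\left(y \right)} identically.
Matching coefficients of the independent functions:
  [\cos^{2}{\left(y \right)}]:  A^{2} = 4
These equations allow (A) = (-2) or (2).
Impose the point condition(s):
  u(0, 1) = - 2 \sin{\left(1 \right)}  ⟹  A \sin{\left(1 \right)} = - 2 \sin{\left(1 \right)}
Only A = -2 satisfies everything.
Hence u(x, y) = - 2 \sin{\left(y \right)}.

Answer: u(x, y) = - 2 \sin{\left(y \right)}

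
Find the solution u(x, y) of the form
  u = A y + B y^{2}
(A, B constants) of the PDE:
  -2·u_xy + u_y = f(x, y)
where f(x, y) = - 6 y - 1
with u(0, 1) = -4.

Answer: u(x, y) = - 3 y^{2} - y

Derivation:
Substitute the ansatz u = A y + B y^{2} into the left-hand side.
Derivatives of the ansatz:
  u_xy = 0
  u_y = A + 2 B y
Term by term:
  -2·u_xy = 0
  u_y = A + 2 B y
So the left-hand side equals
  A + 2 B y
This must equal f(x, y) = - 6 y - 1 identically.
Matching coefficients of the independent functions:
  [constant term]:  A = -1
  [y]:  2 B = -6
Solving: A = -1, B = -3.
Check against the point condition:
  u(0, 1) = -4  ⟹  A + B = -4  ✓
Hence u(x, y) = - 3 y^{2} - y.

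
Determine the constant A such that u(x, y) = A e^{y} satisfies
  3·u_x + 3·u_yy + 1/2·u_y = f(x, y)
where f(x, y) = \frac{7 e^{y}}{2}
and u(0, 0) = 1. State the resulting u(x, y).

Answer: u(x, y) = e^{y}

Derivation:
Substitute the ansatz u = A e^{y} into the left-hand side.
Derivatives of the ansatz:
  u_x = 0
  u_yy = A e^{y}
  u_y = A e^{y}
Term by term:
  3·u_x = 0
  3·u_yy = 3 A e^{y}
  1/2·u_y = \frac{A e^{y}}{2}
So the left-hand side equals
  \frac{7 A e^{y}}{2}
This must equal f(x, y) = \frac{7 e^{y}}{2} identically.
Matching coefficients of the independent functions:
  [e^{y}]:  \frac{7 A}{2} = \frac{7}{2}
Solving: A = 1.
Check against the point condition:
  u(0, 0) = 1  ⟹  A = 1  ✓
Hence u(x, y) = e^{y}.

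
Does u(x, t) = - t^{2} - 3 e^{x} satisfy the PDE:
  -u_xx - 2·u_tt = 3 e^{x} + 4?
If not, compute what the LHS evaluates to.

Evaluate each term of the left-hand side for u = - t^{2} - 3 e^{x}.
Derivatives:
  u_xx = - 3 e^{x}
  u_tt = -2
Terms:
  -u_xx = 3 e^{x}
  -2·u_tt = 4
Sum: LHS = 3 e^{x} + 4
This is exactly the given right-hand side, so u is a solution.

Answer: Yes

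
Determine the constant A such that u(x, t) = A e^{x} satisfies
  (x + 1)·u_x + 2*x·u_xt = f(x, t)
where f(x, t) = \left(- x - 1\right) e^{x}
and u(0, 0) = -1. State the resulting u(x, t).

Answer: u(x, t) = - e^{x}

Derivation:
Substitute the ansatz u = A e^{x} into the left-hand side.
Derivatives of the ansatz:
  u_x = A e^{x}
  u_xt = 0
Term by term:
  (x + 1)·u_x = A x e^{x} + A e^{x}
  2*x·u_xt = 0
So the left-hand side equals
  A x e^{x} + A e^{x}
This must equal f(x, t) identically; expanded, f = - x e^{x} - e^{x}.
Matching coefficients of the independent functions:
  [x e^{x}, e^{x}]:  A = -1
Solving: A = -1.
Check against the point condition:
  u(0, 0) = -1  ⟹  A = -1  ✓
Hence u(x, t) = - e^{x}.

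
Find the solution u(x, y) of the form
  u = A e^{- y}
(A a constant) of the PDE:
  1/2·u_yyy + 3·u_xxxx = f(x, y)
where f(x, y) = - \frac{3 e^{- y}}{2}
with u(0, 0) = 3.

Answer: u(x, y) = 3 e^{- y}

Derivation:
Substitute the ansatz u = A e^{- y} into the left-hand side.
Derivatives of the ansatz:
  u_yyy = - A e^{- y}
  u_xxxx = 0
Term by term:
  1/2·u_yyy = - \frac{A e^{- y}}{2}
  3·u_xxxx = 0
So the left-hand side equals
  - \frac{A e^{- y}}{2}
This must equal f(x, y) = - \frac{3 e^{- y}}{2} identically.
Matching coefficients of the independent functions:
  [e^{- y}]:  - \frac{A}{2} = - \frac{3}{2}
Solving: A = 3.
Check against the point condition:
  u(0, 0) = 3  ⟹  A = 3  ✓
Hence u(x, y) = 3 e^{- y}.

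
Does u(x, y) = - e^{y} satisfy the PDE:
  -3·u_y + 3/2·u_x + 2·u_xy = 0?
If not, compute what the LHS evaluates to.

Evaluate each term of the left-hand side for u = - e^{y}.
Derivatives:
  u_y = - e^{y}
  u_x = 0
  u_xy = 0
Terms:
  -3·u_y = 3 e^{y}
  3/2·u_x = 0
  2·u_xy = 0
Sum: LHS = 3 e^{y}
Given right-hand side: 0. Difference LHS − RHS = 3 e^{y} ≠ 0, so u is not a solution.

Answer: No, the LHS evaluates to 3 e^{y}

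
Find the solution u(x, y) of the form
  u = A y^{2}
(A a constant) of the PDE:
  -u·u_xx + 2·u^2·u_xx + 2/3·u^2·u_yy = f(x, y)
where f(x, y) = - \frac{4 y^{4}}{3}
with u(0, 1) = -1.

Substitute the ansatz u = A y^{2} into the left-hand side.
Derivatives of the ansatz:
  u_xx = 0
  u_yy = 2 A
Term by term:
  -u·u_xx = 0
  2·u^2·u_xx = 0
  2/3·u^2·u_yy = \frac{4 A^{3} y^{4}}{3}
So the left-hand side equals
  \frac{4 A^{3} y^{4}}{3}
This must equal f(x, y) = - \frac{4 y^{4}}{3} identically.
Matching coefficients of the independent functions:
  [y^{4}]:  \frac{4 A^{3}}{3} = - \frac{4}{3}
Solving: A = -1.
Check against the point condition:
  u(0, 1) = -1  ⟹  A = -1  ✓
Hence u(x, y) = - y^{2}.

Answer: u(x, y) = - y^{2}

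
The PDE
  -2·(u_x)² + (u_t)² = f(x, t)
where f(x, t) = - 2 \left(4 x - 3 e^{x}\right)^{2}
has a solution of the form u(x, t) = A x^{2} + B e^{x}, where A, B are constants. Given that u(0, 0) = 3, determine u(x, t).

Substitute the ansatz u = A x^{2} + B e^{x} into the left-hand side.
Derivatives of the ansatz:
  u_x = 2 A x + B e^{x}
  u_t = 0
Term by term:
  -2·(u_x)² = - 8 A^{2} x^{2} - 8 A B x e^{x} - 2 B^{2} e^{2 x}
  (u_t)² = 0
So the left-hand side equals
  - 8 A^{2} x^{2} - 8 A B x e^{x} - 2 B^{2} e^{2 x}
This must equal f(x, t) identically; expanded, f = - 32 x^{2} + 48 x e^{x} - 18 e^{2 x}.
Matching coefficients of the independent functions:
  [x^{2}]:  - 8 A^{2} = -32
  [x e^{x}]:  - 8 A B = 48
  [e^{2 x}]:  - 2 B^{2} = -18
These equations allow (A, B) = (-2, 3) or (2, -3).
Impose the point condition(s):
  u(0, 0) = 3  ⟹  B = 3
Only A = -2, B = 3 satisfies everything.
Hence u(x, t) = - 2 x^{2} + 3 e^{x}.

Answer: u(x, t) = - 2 x^{2} + 3 e^{x}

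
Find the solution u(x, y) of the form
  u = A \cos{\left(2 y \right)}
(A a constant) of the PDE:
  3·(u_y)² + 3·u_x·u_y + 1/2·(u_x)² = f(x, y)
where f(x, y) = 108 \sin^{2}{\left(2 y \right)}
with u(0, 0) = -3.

Answer: u(x, y) = - 3 \cos{\left(2 y \right)}

Derivation:
Substitute the ansatz u = A \cos{\left(2 y \right)} into the left-hand side.
Derivatives of the ansatz:
  u_y = - 2 A \sin{\left(2 y \right)}
  u_x = 0
Term by term:
  3·(u_y)² = 12 A^{2} \sin^{2}{\left(2 y \right)}
  3·u_x·u_y = 0
  1/2·(u_x)² = 0
So the left-hand side equals
  12 A^{2} \sin^{2}{\left(2 y \right)}
This must equal f(x, y) = 108 \sin^{2}{\left(2 y \right)} identically.
Matching coefficients of the independent functions:
  [\sin^{2}{\left(2 y \right)}]:  12 A^{2} = 108
These equations allow (A) = (-3) or (3).
Impose the point condition(s):
  u(0, 0) = -3  ⟹  A = -3
Only A = -3 satisfies everything.
Hence u(x, y) = - 3 \cos{\left(2 y \right)}.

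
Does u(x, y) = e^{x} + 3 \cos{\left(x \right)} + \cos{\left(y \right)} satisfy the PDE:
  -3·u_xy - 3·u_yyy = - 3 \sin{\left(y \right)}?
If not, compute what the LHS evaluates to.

Answer: Yes

Derivation:
Evaluate each term of the left-hand side for u = e^{x} + 3 \cos{\left(x \right)} + \cos{\left(y \right)}.
Derivatives:
  u_xy = 0
  u_yyy = \sin{\left(y \right)}
Terms:
  -3·u_xy = 0
  -3·u_yyy = - 3 \sin{\left(y \right)}
Sum: LHS = - 3 \sin{\left(y \right)}
This is exactly the given right-hand side, so u is a solution.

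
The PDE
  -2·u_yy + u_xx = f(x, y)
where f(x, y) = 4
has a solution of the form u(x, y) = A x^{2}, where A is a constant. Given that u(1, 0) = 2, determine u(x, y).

Substitute the ansatz u = A x^{2} into the left-hand side.
Derivatives of the ansatz:
  u_yy = 0
  u_xx = 2 A
Term by term:
  -2·u_yy = 0
  u_xx = 2 A
So the left-hand side equals
  2 A
This must equal f(x, y) = 4 identically.
Matching coefficients of the independent functions:
  [constant term]:  2 A = 4
Solving: A = 2.
Check against the point condition:
  u(1, 0) = 2  ⟹  A = 2  ✓
Hence u(x, y) = 2 x^{2}.

Answer: u(x, y) = 2 x^{2}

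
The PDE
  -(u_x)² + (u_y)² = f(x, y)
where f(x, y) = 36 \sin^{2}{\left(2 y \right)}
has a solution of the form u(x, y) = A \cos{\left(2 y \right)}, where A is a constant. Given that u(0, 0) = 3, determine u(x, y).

Substitute the ansatz u = A \cos{\left(2 y \right)} into the left-hand side.
Derivatives of the ansatz:
  u_x = 0
  u_y = - 2 A \sin{\left(2 y \right)}
Term by term:
  -(u_x)² = 0
  (u_y)² = 4 A^{2} \sin^{2}{\left(2 y \right)}
So the left-hand side equals
  4 A^{2} \sin^{2}{\left(2 y \right)}
This must equal f(x, y) = 36 \sin^{2}{\left(2 y \right)} identically.
Matching coefficients of the independent functions:
  [\sin^{2}{\left(2 y \right)}]:  4 A^{2} = 36
These equations allow (A) = (-3) or (3).
Impose the point condition(s):
  u(0, 0) = 3  ⟹  A = 3
Only A = 3 satisfies everything.
Hence u(x, y) = 3 \cos{\left(2 y \right)}.

Answer: u(x, y) = 3 \cos{\left(2 y \right)}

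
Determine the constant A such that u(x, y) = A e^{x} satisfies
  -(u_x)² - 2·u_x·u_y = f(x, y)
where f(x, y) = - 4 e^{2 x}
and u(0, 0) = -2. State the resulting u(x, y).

Substitute the ansatz u = A e^{x} into the left-hand side.
Derivatives of the ansatz:
  u_x = A e^{x}
  u_y = 0
Term by term:
  -(u_x)² = - A^{2} e^{2 x}
  -2·u_x·u_y = 0
So the left-hand side equals
  - A^{2} e^{2 x}
This must equal f(x, y) = - 4 e^{2 x} identically.
Matching coefficients of the independent functions:
  [e^{2 x}]:  - A^{2} = -4
These equations allow (A) = (-2) or (2).
Impose the point condition(s):
  u(0, 0) = -2  ⟹  A = -2
Only A = -2 satisfies everything.
Hence u(x, y) = - 2 e^{x}.

Answer: u(x, y) = - 2 e^{x}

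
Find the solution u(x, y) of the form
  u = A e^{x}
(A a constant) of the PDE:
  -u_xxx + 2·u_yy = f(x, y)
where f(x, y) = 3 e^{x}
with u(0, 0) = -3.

Substitute the ansatz u = A e^{x} into the left-hand side.
Derivatives of the ansatz:
  u_xxx = A e^{x}
  u_yy = 0
Term by term:
  -u_xxx = - A e^{x}
  2·u_yy = 0
So the left-hand side equals
  - A e^{x}
This must equal f(x, y) = 3 e^{x} identically.
Matching coefficients of the independent functions:
  [e^{x}]:  - A = 3
Solving: A = -3.
Check against the point condition:
  u(0, 0) = -3  ⟹  A = -3  ✓
Hence u(x, y) = - 3 e^{x}.

Answer: u(x, y) = - 3 e^{x}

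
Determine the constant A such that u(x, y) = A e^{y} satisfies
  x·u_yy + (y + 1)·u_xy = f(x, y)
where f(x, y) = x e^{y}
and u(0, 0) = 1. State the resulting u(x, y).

Substitute the ansatz u = A e^{y} into the left-hand side.
Derivatives of the ansatz:
  u_yy = A e^{y}
  u_xy = 0
Term by term:
  x·u_yy = A x e^{y}
  (y + 1)·u_xy = 0
So the left-hand side equals
  A x e^{y}
This must equal f(x, y) = x e^{y} identically.
Matching coefficients of the independent functions:
  [x e^{y}]:  A = 1
Solving: A = 1.
Check against the point condition:
  u(0, 0) = 1  ⟹  A = 1  ✓
Hence u(x, y) = e^{y}.

Answer: u(x, y) = e^{y}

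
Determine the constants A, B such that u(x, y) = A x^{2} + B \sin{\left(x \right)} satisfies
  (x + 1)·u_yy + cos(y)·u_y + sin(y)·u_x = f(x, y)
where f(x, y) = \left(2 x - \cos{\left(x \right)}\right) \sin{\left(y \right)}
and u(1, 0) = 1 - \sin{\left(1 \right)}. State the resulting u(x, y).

Substitute the ansatz u = A x^{2} + B \sin{\left(x \right)} into the left-hand side.
Derivatives of the ansatz:
  u_yy = 0
  u_y = 0
  u_x = 2 A x + B \cos{\left(x \right)}
Term by term:
  (x + 1)·u_yy = 0
  cos(y)·u_y = 0
  sin(y)·u_x = 2 A x \sin{\left(y \right)} + B \sin{\left(y \right)} \cos{\left(x \right)}
So the left-hand side equals
  2 A x \sin{\left(y \right)} + B \sin{\left(y \right)} \cos{\left(x \right)}
This must equal f(x, y) identically; expanded, f = 2 x \sin{\left(y \right)} - \sin{\left(y \right)} \cos{\left(x \right)}.
Matching coefficients of the independent functions:
  [x \sin{\left(y \right)}]:  2 A = 2
  [\sin{\left(y \right)} \cos{\left(x \right)}]:  B = -1
Solving: A = 1, B = -1.
Check against the point condition:
  u(1, 0) = 1 - \sin{\left(1 \right)}  ⟹  A + B \sin{\left(1 \right)} = 1 - \sin{\left(1 \right)}  ✓
Hence u(x, y) = x^{2} - \sin{\left(x \right)}.

Answer: u(x, y) = x^{2} - \sin{\left(x \right)}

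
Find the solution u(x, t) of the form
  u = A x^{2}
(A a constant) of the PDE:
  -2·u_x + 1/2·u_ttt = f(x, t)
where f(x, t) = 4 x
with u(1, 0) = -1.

Substitute the ansatz u = A x^{2} into the left-hand side.
Derivatives of the ansatz:
  u_x = 2 A x
  u_ttt = 0
Term by term:
  -2·u_x = - 4 A x
  1/2·u_ttt = 0
So the left-hand side equals
  - 4 A x
This must equal f(x, t) = 4 x identically.
Matching coefficients of the independent functions:
  [x]:  - 4 A = 4
Solving: A = -1.
Check against the point condition:
  u(1, 0) = -1  ⟹  A = -1  ✓
Hence u(x, t) = - x^{2}.

Answer: u(x, t) = - x^{2}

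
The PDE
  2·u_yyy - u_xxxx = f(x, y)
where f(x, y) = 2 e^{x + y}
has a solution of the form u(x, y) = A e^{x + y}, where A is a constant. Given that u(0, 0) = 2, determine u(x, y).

Substitute the ansatz u = A e^{x + y} into the left-hand side.
Derivatives of the ansatz:
  u_yyy = A e^{x} e^{y}
  u_xxxx = A e^{x} e^{y}
Term by term:
  2·u_yyy = 2 A e^{x} e^{y}
  -u_xxxx = - A e^{x} e^{y}
So the left-hand side equals
  A e^{x} e^{y}
This must equal f(x, y) identically; expanded, f = 2 e^{x} e^{y}.
Matching coefficients of the independent functions:
  [e^{x} e^{y}]:  A = 2
Solving: A = 2.
Check against the point condition:
  u(0, 0) = 2  ⟹  A = 2  ✓
Hence u(x, y) = 2 e^{x + y}.

Answer: u(x, y) = 2 e^{x + y}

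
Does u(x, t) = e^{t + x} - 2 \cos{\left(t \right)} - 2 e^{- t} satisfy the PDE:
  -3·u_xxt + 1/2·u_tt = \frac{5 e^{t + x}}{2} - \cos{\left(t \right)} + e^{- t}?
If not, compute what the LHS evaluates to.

Evaluate each term of the left-hand side for u = e^{t + x} - 2 \cos{\left(t \right)} - 2 e^{- t}.
Derivatives:
  u_xxt = e^{t} e^{x}
  u_tt = e^{t} e^{x} + 2 \cos{\left(t \right)} - 2 e^{- t}
Terms:
  -3·u_xxt = - 3 e^{t + x}
  1/2·u_tt = \frac{e^{t + x}}{2} + \cos{\left(t \right)} - e^{- t}
Sum: LHS = - \frac{5 e^{t + x}}{2} + \cos{\left(t \right)} - e^{- t}
Given right-hand side: \frac{5 e^{t + x}}{2} - \cos{\left(t \right)} + e^{- t}. Difference LHS − RHS = - 5 e^{t + x} + 2 \cos{\left(t \right)} - 2 e^{- t} ≠ 0, so u is not a solution.

Answer: No, the LHS evaluates to - \frac{5 e^{t + x}}{2} + \cos{\left(t \right)} - e^{- t}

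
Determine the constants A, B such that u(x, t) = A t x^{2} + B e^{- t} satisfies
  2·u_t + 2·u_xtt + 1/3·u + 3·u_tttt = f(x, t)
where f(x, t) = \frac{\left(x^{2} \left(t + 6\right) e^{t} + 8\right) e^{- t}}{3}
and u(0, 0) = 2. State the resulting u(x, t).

Answer: u(x, t) = t x^{2} + 2 e^{- t}

Derivation:
Substitute the ansatz u = A t x^{2} + B e^{- t} into the left-hand side.
Derivatives of the ansatz:
  u_t = A x^{2} - B e^{- t}
  u_xtt = 0
  u_tttt = B e^{- t}
Term by term:
  2·u_t = 2 A x^{2} - 2 B e^{- t}
  2·u_xtt = 0
  1/3·u = \frac{A t x^{2}}{3} + \frac{B e^{- t}}{3}
  3·u_tttt = 3 B e^{- t}
So the left-hand side equals
  \frac{A t x^{2}}{3} + 2 A x^{2} + \frac{4 B e^{- t}}{3}
This must equal f(x, t) identically; expanded, f = \frac{t x^{2}}{3} + 2 x^{2} + \frac{8 e^{- t}}{3}.
Matching coefficients of the independent functions:
  [x^{2}]:  2 A = 2
  [t x^{2}]:  \frac{A}{3} = \frac{1}{3}
  [e^{- t}]:  \frac{4 B}{3} = \frac{8}{3}
Solving: A = 1, B = 2.
Check against the point condition:
  u(0, 0) = 2  ⟹  B = 2  ✓
Hence u(x, t) = t x^{2} + 2 e^{- t}.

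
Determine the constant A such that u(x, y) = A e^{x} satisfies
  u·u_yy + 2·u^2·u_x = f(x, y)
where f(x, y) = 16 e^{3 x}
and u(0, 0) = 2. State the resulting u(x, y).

Substitute the ansatz u = A e^{x} into the left-hand side.
Derivatives of the ansatz:
  u_yy = 0
  u_x = A e^{x}
Term by term:
  u·u_yy = 0
  2·u^2·u_x = 2 A^{3} e^{3 x}
So the left-hand side equals
  2 A^{3} e^{3 x}
This must equal f(x, y) = 16 e^{3 x} identically.
Matching coefficients of the independent functions:
  [e^{3 x}]:  2 A^{3} = 16
Solving: A = 2.
Check against the point condition:
  u(0, 0) = 2  ⟹  A = 2  ✓
Hence u(x, y) = 2 e^{x}.

Answer: u(x, y) = 2 e^{x}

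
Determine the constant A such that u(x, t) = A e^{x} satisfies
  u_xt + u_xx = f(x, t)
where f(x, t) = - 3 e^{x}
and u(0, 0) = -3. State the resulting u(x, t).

Substitute the ansatz u = A e^{x} into the left-hand side.
Derivatives of the ansatz:
  u_xt = 0
  u_xx = A e^{x}
Term by term:
  u_xt = 0
  u_xx = A e^{x}
So the left-hand side equals
  A e^{x}
This must equal f(x, t) = - 3 e^{x} identically.
Matching coefficients of the independent functions:
  [e^{x}]:  A = -3
Solving: A = -3.
Check against the point condition:
  u(0, 0) = -3  ⟹  A = -3  ✓
Hence u(x, t) = - 3 e^{x}.

Answer: u(x, t) = - 3 e^{x}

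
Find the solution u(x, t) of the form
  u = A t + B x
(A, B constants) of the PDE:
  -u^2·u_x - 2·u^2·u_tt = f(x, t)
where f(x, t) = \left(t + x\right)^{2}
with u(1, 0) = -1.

Substitute the ansatz u = A t + B x into the left-hand side.
Derivatives of the ansatz:
  u_x = B
  u_tt = 0
Term by term:
  -u^2·u_x = - A^{2} B t^{2} - 2 A B^{2} t x - B^{3} x^{2}
  -2·u^2·u_tt = 0
So the left-hand side equals
  - A^{2} B t^{2} - 2 A B^{2} t x - B^{3} x^{2}
This must equal f(x, t) identically; expanded, f = t^{2} + 2 t x + x^{2}.
Matching coefficients of the independent functions:
  [t^{2}]:  - A^{2} B = 1
  [x^{2}]:  - B^{3} = 1
  [t x]:  - 2 A B^{2} = 2
Solving: A = -1, B = -1.
Check against the point condition:
  u(1, 0) = -1  ⟹  B = -1  ✓
Hence u(x, t) = - t - x.

Answer: u(x, t) = - t - x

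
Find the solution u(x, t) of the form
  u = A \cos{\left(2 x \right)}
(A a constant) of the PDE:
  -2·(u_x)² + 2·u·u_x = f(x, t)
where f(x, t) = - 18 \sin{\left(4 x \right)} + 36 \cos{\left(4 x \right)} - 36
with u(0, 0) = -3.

Substitute the ansatz u = A \cos{\left(2 x \right)} into the left-hand side.
Derivatives of the ansatz:
  u_x = - 2 A \sin{\left(2 x \right)}
Term by term:
  -2·(u_x)² = - 8 A^{2} \sin^{2}{\left(2 x \right)}
  2·u·u_x = - 4 A^{2} \sin{\left(2 x \right)} \cos{\left(2 x \right)}
So the left-hand side equals
  - 8 A^{2} \sin^{2}{\left(2 x \right)} - 4 A^{2} \sin{\left(2 x \right)} \cos{\left(2 x \right)}
This must equal f(x, t) identically; expanded, f = - 72 \sin^{2}{\left(2 x \right)} - 36 \sin{\left(2 x \right)} \cos{\left(2 x \right)}.
Matching coefficients of the independent functions:
  [\sin{\left(2 x \right)} \cos{\left(2 x \right)}]:  - 4 A^{2} = -36
  [\sin^{2}{\left(2 x \right)}]:  - 8 A^{2} = -72
These equations allow (A) = (-3) or (3).
Impose the point condition(s):
  u(0, 0) = -3  ⟹  A = -3
Only A = -3 satisfies everything.
Hence u(x, t) = - 3 \cos{\left(2 x \right)}.

Answer: u(x, t) = - 3 \cos{\left(2 x \right)}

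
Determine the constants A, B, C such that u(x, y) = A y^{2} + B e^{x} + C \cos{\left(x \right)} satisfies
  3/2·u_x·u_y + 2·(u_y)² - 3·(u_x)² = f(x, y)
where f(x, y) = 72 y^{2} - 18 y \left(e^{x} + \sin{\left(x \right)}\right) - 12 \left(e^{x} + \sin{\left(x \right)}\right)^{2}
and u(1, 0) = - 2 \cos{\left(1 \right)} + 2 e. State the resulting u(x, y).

Answer: u(x, y) = - 3 y^{2} + 2 e^{x} - 2 \cos{\left(x \right)}

Derivation:
Substitute the ansatz u = A y^{2} + B e^{x} + C \cos{\left(x \right)} into the left-hand side.
Derivatives of the ansatz:
  u_x = B e^{x} - C \sin{\left(x \right)}
  u_y = 2 A y
Term by term:
  3/2·u_x·u_y = 3 A B y e^{x} - 3 A C y \sin{\left(x \right)}
  2·(u_y)² = 8 A^{2} y^{2}
  -3·(u_x)² = - 3 B^{2} e^{2 x} + 6 B C e^{x} \sin{\left(x \right)} - 3 C^{2} \sin^{2}{\left(x \right)}
So the left-hand side equals
  8 A^{2} y^{2} + 3 A B y e^{x} - 3 A C y \sin{\left(x \right)} - 3 B^{2} e^{2 x} + 6 B C e^{x} \sin{\left(x \right)} - 3 C^{2} \sin^{2}{\left(x \right)}
This must equal f(x, y) identically; expanded, f = 72 y^{2} - 18 y e^{x} - 18 y \sin{\left(x \right)} - 12 e^{2 x} - 24 e^{x} \sin{\left(x \right)} - 12 \sin^{2}{\left(x \right)}.
Matching coefficients of the independent functions:
  [y^{2}]:  8 A^{2} = 72
  [y e^{x}]:  3 A B = -18
  [y \sin{\left(x \right)}]:  - 3 A C = -18
  [e^{x} \sin{\left(x \right)}]:  6 B C = -24
  [e^{2 x}]:  - 3 B^{2} = -12
  [\sin^{2}{\left(x \right)}]:  - 3 C^{2} = -12
These equations allow (A, B, C) = (-3, 2, -2) or (3, -2, 2).
Impose the point condition(s):
  u(1, 0) = - 2 \cos{\left(1 \right)} + 2 e  ⟹  e B + C \cos{\left(1 \right)} = - 2 \cos{\left(1 \right)} + 2 e
Only A = -3, B = 2, C = -2 satisfies everything.
Hence u(x, y) = - 3 y^{2} + 2 e^{x} - 2 \cos{\left(x \right)}.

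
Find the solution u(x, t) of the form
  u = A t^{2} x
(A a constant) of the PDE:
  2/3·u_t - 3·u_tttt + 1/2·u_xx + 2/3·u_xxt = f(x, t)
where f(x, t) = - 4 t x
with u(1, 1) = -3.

Answer: u(x, t) = - 3 t^{2} x

Derivation:
Substitute the ansatz u = A t^{2} x into the left-hand side.
Derivatives of the ansatz:
  u_t = 2 A t x
  u_tttt = 0
  u_xx = 0
  u_xxt = 0
Term by term:
  2/3·u_t = \frac{4 A t x}{3}
  -3·u_tttt = 0
  1/2·u_xx = 0
  2/3·u_xxt = 0
So the left-hand side equals
  \frac{4 A t x}{3}
This must equal f(x, t) = - 4 t x identically.
Matching coefficients of the independent functions:
  [t x]:  \frac{4 A}{3} = -4
Solving: A = -3.
Check against the point condition:
  u(1, 1) = -3  ⟹  A = -3  ✓
Hence u(x, t) = - 3 t^{2} x.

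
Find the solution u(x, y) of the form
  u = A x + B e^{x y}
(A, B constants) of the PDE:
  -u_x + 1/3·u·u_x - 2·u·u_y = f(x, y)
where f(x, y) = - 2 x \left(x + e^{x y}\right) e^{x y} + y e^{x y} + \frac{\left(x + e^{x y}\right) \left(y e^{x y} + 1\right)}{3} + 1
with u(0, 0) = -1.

Substitute the ansatz u = A x + B e^{x y} into the left-hand side.
Derivatives of the ansatz:
  u_x = A + B y e^{x y}
  u_y = B x e^{x y}
Term by term:
  -u_x = - A - B y e^{x y}
  1/3·u·u_x = \frac{A^{2} x}{3} + \frac{A B x y e^{x y}}{3} + \frac{A B e^{x y}}{3} + \frac{B^{2} y e^{2 x y}}{3}
  -2·u·u_y = - 2 A B x^{2} e^{x y} - 2 B^{2} x e^{2 x y}
So the left-hand side equals
  \frac{A^{2} x}{3} - 2 A B x^{2} e^{x y} + \frac{A B x y e^{x y}}{3} + \frac{A B e^{x y}}{3} - A - 2 B^{2} x e^{2 x y} + \frac{B^{2} y e^{2 x y}}{3} - B y e^{x y}
This must equal f(x, y) identically; expanded, f = - 2 x^{2} e^{x y} + \frac{x y e^{x y}}{3} - 2 x e^{2 x y} + \frac{x}{3} + \frac{y e^{2 x y}}{3} + y e^{x y} + \frac{e^{x y}}{3} + 1.
Matching coefficients of the independent functions:
  [constant term]:  - A = 1
  [x]:  \frac{A^{2}}{3} = \frac{1}{3}
  [x e^{2 x y}]:  - 2 B^{2} = -2
  [x^{2} e^{x y}]:  - 2 A B = -2
  [y e^{x y}]:  - B = 1
  [y e^{2 x y}]:  \frac{B^{2}}{3} = \frac{1}{3}
  [x y e^{x y}, e^{x y}]:  \frac{A B}{3} = \frac{1}{3}
Solving: A = -1, B = -1.
Check against the point condition:
  u(0, 0) = -1  ⟹  B = -1  ✓
Hence u(x, y) = - x - e^{x y}.

Answer: u(x, y) = - x - e^{x y}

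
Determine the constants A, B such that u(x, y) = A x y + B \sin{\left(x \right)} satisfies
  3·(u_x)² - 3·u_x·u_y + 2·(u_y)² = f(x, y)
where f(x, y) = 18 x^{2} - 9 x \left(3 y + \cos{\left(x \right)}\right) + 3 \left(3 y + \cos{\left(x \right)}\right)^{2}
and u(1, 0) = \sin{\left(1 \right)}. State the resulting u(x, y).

Substitute the ansatz u = A x y + B \sin{\left(x \right)} into the left-hand side.
Derivatives of the ansatz:
  u_x = A y + B \cos{\left(x \right)}
  u_y = A x
Term by term:
  3·(u_x)² = 3 A^{2} y^{2} + 6 A B y \cos{\left(x \right)} + 3 B^{2} \cos^{2}{\left(x \right)}
  -3·u_x·u_y = - 3 A^{2} x y - 3 A B x \cos{\left(x \right)}
  2·(u_y)² = 2 A^{2} x^{2}
So the left-hand side equals
  2 A^{2} x^{2} - 3 A^{2} x y + 3 A^{2} y^{2} - 3 A B x \cos{\left(x \right)} + 6 A B y \cos{\left(x \right)} + 3 B^{2} \cos^{2}{\left(x \right)}
This must equal f(x, y) identically; expanded, f = 18 x^{2} - 27 x y - 9 x \cos{\left(x \right)} + 27 y^{2} + 18 y \cos{\left(x \right)} + 3 \cos^{2}{\left(x \right)}.
Matching coefficients of the independent functions:
  [x^{2}]:  2 A^{2} = 18
  [y^{2}]:  3 A^{2} = 27
  [x y]:  - 3 A^{2} = -27
  [x \cos{\left(x \right)}]:  - 3 A B = -9
  [y \cos{\left(x \right)}]:  6 A B = 18
  [\cos^{2}{\left(x \right)}]:  3 B^{2} = 3
These equations allow (A, B) = (-3, -1) or (3, 1).
Impose the point condition(s):
  u(1, 0) = \sin{\left(1 \right)}  ⟹  B \sin{\left(1 \right)} = \sin{\left(1 \right)}
Only A = 3, B = 1 satisfies everything.
Hence u(x, y) = 3 x y + \sin{\left(x \right)}.

Answer: u(x, y) = 3 x y + \sin{\left(x \right)}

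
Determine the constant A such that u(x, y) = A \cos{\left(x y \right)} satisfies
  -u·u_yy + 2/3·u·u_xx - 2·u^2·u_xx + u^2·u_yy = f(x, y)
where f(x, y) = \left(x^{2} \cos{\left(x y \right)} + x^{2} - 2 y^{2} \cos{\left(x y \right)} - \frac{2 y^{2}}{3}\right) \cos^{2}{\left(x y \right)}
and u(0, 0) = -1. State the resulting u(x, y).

Answer: u(x, y) = - \cos{\left(x y \right)}

Derivation:
Substitute the ansatz u = A \cos{\left(x y \right)} into the left-hand side.
Derivatives of the ansatz:
  u_yy = - A x^{2} \cos{\left(x y \right)}
  u_xx = - A y^{2} \cos{\left(x y \right)}
Term by term:
  -u·u_yy = A^{2} x^{2} \cos^{2}{\left(x y \right)}
  2/3·u·u_xx = - \frac{2 A^{2} y^{2} \cos^{2}{\left(x y \right)}}{3}
  -2·u^2·u_xx = 2 A^{3} y^{2} \cos^{3}{\left(x y \right)}
  u^2·u_yy = - A^{3} x^{2} \cos^{3}{\left(x y \right)}
So the left-hand side equals
  - A^{3} x^{2} \cos^{3}{\left(x y \right)} + 2 A^{3} y^{2} \cos^{3}{\left(x y \right)} + A^{2} x^{2} \cos^{2}{\left(x y \right)} - \frac{2 A^{2} y^{2} \cos^{2}{\left(x y \right)}}{3}
This must equal f(x, y) identically; expanded, f = x^{2} \cos^{3}{\left(x y \right)} + x^{2} \cos^{2}{\left(x y \right)} - 2 y^{2} \cos^{3}{\left(x y \right)} - \frac{2 y^{2} \cos^{2}{\left(x y \right)}}{3}.
Matching coefficients of the independent functions:
  [x^{2} \cos^{2}{\left(x y \right)}]:  A^{2} = 1
  [x^{2} \cos^{3}{\left(x y \right)}]:  - A^{3} = 1
  [y^{2} \cos^{2}{\left(x y \right)}]:  - \frac{2 A^{2}}{3} = - \frac{2}{3}
  [y^{2} \cos^{3}{\left(x y \right)}]:  2 A^{3} = -2
Solving: A = -1.
Check against the point condition:
  u(0, 0) = -1  ⟹  A = -1  ✓
Hence u(x, y) = - \cos{\left(x y \right)}.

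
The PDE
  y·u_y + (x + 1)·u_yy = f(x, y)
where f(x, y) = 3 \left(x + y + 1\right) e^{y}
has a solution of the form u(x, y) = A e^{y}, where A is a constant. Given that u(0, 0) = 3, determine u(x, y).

Answer: u(x, y) = 3 e^{y}

Derivation:
Substitute the ansatz u = A e^{y} into the left-hand side.
Derivatives of the ansatz:
  u_y = A e^{y}
  u_yy = A e^{y}
Term by term:
  y·u_y = A y e^{y}
  (x + 1)·u_yy = A x e^{y} + A e^{y}
So the left-hand side equals
  A x e^{y} + A y e^{y} + A e^{y}
This must equal f(x, y) identically; expanded, f = 3 x e^{y} + 3 y e^{y} + 3 e^{y}.
Matching coefficients of the independent functions:
  [x e^{y}, y e^{y}, e^{y}]:  A = 3
Solving: A = 3.
Check against the point condition:
  u(0, 0) = 3  ⟹  A = 3  ✓
Hence u(x, y) = 3 e^{y}.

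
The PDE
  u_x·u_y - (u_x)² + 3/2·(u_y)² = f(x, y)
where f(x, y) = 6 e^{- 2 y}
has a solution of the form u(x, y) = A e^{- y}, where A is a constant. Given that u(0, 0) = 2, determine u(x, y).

Answer: u(x, y) = 2 e^{- y}

Derivation:
Substitute the ansatz u = A e^{- y} into the left-hand side.
Derivatives of the ansatz:
  u_x = 0
  u_y = - A e^{- y}
Term by term:
  u_x·u_y = 0
  -(u_x)² = 0
  3/2·(u_y)² = \frac{3 A^{2} e^{- 2 y}}{2}
So the left-hand side equals
  \frac{3 A^{2} e^{- 2 y}}{2}
This must equal f(x, y) = 6 e^{- 2 y} identically.
Matching coefficients of the independent functions:
  [e^{- 2 y}]:  \frac{3 A^{2}}{2} = 6
These equations allow (A) = (-2) or (2).
Impose the point condition(s):
  u(0, 0) = 2  ⟹  A = 2
Only A = 2 satisfies everything.
Hence u(x, y) = 2 e^{- y}.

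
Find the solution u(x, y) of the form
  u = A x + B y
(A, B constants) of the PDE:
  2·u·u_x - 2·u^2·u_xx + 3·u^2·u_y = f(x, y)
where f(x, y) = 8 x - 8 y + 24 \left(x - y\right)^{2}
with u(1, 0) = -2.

Substitute the ansatz u = A x + B y into the left-hand side.
Derivatives of the ansatz:
  u_x = A
  u_xx = 0
  u_y = B
Term by term:
  2·u·u_x = 2 A^{2} x + 2 A B y
  -2·u^2·u_xx = 0
  3·u^2·u_y = 3 A^{2} B x^{2} + 6 A B^{2} x y + 3 B^{3} y^{2}
So the left-hand side equals
  3 A^{2} B x^{2} + 2 A^{2} x + 6 A B^{2} x y + 2 A B y + 3 B^{3} y^{2}
This must equal f(x, y) identically; expanded, f = 24 x^{2} - 48 x y + 8 x + 24 y^{2} - 8 y.
Matching coefficients of the independent functions:
  [x]:  2 A^{2} = 8
  [x^{2}]:  3 A^{2} B = 24
  [y]:  2 A B = -8
  [y^{2}]:  3 B^{3} = 24
  [x y]:  6 A B^{2} = -48
Solving: A = -2, B = 2.
Check against the point condition:
  u(1, 0) = -2  ⟹  A = -2  ✓
Hence u(x, y) = - 2 x + 2 y.

Answer: u(x, y) = - 2 x + 2 y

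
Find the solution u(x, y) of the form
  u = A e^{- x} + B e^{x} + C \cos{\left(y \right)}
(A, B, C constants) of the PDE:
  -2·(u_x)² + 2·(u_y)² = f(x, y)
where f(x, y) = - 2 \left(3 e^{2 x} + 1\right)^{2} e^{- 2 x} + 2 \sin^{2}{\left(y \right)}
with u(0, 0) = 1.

Answer: u(x, y) = 3 e^{x} - \cos{\left(y \right)} - e^{- x}

Derivation:
Substitute the ansatz u = A e^{- x} + B e^{x} + C \cos{\left(y \right)} into the left-hand side.
Derivatives of the ansatz:
  u_x = - A e^{- x} + B e^{x}
  u_y = - C \sin{\left(y \right)}
Term by term:
  -2·(u_x)² = - 2 A^{2} e^{- 2 x} + 4 A B - 2 B^{2} e^{2 x}
  2·(u_y)² = 2 C^{2} \sin^{2}{\left(y \right)}
So the left-hand side equals
  - 2 A^{2} e^{- 2 x} + 4 A B - 2 B^{2} e^{2 x} + 2 C^{2} \sin^{2}{\left(y \right)}
This must equal f(x, y) identically; expanded, f = - 18 e^{2 x} + 2 \sin^{2}{\left(y \right)} - 12 - 2 e^{- 2 x}.
Matching coefficients of the independent functions:
  [constant term]:  4 A B = -12
  [e^{- 2 x}]:  - 2 A^{2} = -2
  [e^{2 x}]:  - 2 B^{2} = -18
  [\sin^{2}{\left(y \right)}]:  2 C^{2} = 2
These equations allow (A, B, C) = (-1, 3, -1) or (-1, 3, 1) or (1, -3, -1) or (1, -3, 1).
Impose the point condition(s):
  u(0, 0) = 1  ⟹  A + B + C = 1
Only A = -1, B = 3, C = -1 satisfies everything.
Hence u(x, y) = 3 e^{x} - \cos{\left(y \right)} - e^{- x}.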